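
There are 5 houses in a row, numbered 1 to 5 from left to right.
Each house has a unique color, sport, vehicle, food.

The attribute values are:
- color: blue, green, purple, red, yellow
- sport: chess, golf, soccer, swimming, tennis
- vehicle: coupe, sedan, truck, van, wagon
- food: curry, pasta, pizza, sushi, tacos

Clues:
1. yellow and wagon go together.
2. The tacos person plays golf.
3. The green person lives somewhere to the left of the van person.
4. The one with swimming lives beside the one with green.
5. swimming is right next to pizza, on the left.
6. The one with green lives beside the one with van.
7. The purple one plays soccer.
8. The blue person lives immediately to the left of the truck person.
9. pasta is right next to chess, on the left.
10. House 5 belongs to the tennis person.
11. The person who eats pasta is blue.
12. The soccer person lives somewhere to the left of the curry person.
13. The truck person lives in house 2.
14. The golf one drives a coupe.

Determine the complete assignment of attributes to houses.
Solution:

House | Color | Sport | Vehicle | Food
--------------------------------------
  1   | blue | swimming | sedan | pasta
  2   | green | chess | truck | pizza
  3   | purple | soccer | van | sushi
  4   | red | golf | coupe | tacos
  5   | yellow | tennis | wagon | curry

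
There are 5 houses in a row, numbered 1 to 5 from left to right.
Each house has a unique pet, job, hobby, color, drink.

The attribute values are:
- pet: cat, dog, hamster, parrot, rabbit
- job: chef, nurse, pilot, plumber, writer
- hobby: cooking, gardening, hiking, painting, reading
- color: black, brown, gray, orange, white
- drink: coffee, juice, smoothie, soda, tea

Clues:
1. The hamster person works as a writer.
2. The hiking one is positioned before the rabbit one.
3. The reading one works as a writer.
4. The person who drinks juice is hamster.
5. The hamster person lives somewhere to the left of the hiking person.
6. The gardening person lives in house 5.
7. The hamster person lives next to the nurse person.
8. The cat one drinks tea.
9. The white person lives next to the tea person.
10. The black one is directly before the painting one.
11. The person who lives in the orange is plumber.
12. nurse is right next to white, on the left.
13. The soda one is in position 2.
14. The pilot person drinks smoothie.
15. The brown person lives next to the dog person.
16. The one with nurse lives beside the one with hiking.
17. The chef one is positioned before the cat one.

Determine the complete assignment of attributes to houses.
Solution:

House | Pet | Job | Hobby | Color | Drink
-----------------------------------------
  1   | hamster | writer | reading | black | juice
  2   | parrot | nurse | painting | brown | soda
  3   | dog | chef | hiking | white | coffee
  4   | cat | plumber | cooking | orange | tea
  5   | rabbit | pilot | gardening | gray | smoothie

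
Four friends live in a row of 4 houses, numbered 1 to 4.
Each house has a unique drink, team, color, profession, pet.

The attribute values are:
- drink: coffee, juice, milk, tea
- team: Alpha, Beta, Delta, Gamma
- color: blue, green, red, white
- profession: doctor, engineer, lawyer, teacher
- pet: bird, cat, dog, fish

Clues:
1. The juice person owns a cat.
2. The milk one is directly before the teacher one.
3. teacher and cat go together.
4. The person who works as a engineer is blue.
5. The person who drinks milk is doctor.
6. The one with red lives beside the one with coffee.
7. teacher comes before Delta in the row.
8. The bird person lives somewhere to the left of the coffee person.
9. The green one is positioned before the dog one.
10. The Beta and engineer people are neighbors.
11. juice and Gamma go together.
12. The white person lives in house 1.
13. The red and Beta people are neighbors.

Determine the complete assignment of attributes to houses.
Solution:

House | Drink | Team | Color | Profession | Pet
-----------------------------------------------
  1   | milk | Alpha | white | doctor | bird
  2   | juice | Gamma | red | teacher | cat
  3   | coffee | Beta | green | lawyer | fish
  4   | tea | Delta | blue | engineer | dog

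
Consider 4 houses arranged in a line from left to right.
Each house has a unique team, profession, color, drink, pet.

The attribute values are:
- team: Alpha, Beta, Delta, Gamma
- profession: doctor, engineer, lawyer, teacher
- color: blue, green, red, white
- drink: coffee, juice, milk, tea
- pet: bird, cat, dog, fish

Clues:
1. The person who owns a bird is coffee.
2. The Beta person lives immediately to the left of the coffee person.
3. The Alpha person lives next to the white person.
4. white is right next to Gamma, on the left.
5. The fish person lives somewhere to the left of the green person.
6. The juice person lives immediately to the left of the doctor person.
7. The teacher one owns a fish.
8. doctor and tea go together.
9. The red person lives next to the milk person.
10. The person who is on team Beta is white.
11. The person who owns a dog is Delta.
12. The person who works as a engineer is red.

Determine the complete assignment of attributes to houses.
Solution:

House | Team | Profession | Color | Drink | Pet
-----------------------------------------------
  1   | Alpha | teacher | blue | juice | fish
  2   | Beta | doctor | white | tea | cat
  3   | Gamma | engineer | red | coffee | bird
  4   | Delta | lawyer | green | milk | dog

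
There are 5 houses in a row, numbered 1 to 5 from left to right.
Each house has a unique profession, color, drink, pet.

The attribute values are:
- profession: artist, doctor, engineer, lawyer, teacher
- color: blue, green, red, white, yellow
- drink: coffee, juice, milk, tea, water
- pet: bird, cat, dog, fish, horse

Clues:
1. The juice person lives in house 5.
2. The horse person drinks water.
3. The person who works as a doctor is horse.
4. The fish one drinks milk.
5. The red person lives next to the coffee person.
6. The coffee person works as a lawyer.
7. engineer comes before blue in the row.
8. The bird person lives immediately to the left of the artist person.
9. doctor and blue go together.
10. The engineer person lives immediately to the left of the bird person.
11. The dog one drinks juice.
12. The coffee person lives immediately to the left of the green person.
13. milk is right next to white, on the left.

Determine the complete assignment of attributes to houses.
Solution:

House | Profession | Color | Drink | Pet
----------------------------------------
  1   | engineer | red | milk | fish
  2   | lawyer | white | coffee | bird
  3   | artist | green | tea | cat
  4   | doctor | blue | water | horse
  5   | teacher | yellow | juice | dog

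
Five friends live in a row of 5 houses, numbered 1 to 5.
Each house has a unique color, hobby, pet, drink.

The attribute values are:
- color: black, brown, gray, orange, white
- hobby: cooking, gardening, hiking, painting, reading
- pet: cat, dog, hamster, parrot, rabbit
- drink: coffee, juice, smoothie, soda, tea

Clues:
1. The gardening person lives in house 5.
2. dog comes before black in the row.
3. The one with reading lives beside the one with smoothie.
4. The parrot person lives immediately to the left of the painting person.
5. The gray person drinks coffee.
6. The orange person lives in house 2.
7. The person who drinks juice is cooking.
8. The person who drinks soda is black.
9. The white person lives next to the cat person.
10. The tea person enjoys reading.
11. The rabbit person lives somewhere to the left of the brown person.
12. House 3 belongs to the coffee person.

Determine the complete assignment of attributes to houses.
Solution:

House | Color | Hobby | Pet | Drink
-----------------------------------
  1   | white | reading | parrot | tea
  2   | orange | painting | cat | smoothie
  3   | gray | hiking | rabbit | coffee
  4   | brown | cooking | dog | juice
  5   | black | gardening | hamster | soda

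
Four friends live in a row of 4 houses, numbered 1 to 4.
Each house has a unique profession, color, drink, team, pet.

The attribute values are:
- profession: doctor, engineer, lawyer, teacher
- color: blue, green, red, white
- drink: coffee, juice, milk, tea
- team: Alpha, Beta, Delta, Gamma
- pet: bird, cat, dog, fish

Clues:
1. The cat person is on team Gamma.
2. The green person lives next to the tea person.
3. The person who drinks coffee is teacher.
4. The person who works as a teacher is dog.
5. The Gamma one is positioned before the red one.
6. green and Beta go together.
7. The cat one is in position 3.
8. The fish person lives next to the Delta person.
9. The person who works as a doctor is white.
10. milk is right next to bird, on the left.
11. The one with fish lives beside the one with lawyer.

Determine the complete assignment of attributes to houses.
Solution:

House | Profession | Color | Drink | Team | Pet
-----------------------------------------------
  1   | engineer | green | milk | Beta | fish
  2   | lawyer | blue | tea | Delta | bird
  3   | doctor | white | juice | Gamma | cat
  4   | teacher | red | coffee | Alpha | dog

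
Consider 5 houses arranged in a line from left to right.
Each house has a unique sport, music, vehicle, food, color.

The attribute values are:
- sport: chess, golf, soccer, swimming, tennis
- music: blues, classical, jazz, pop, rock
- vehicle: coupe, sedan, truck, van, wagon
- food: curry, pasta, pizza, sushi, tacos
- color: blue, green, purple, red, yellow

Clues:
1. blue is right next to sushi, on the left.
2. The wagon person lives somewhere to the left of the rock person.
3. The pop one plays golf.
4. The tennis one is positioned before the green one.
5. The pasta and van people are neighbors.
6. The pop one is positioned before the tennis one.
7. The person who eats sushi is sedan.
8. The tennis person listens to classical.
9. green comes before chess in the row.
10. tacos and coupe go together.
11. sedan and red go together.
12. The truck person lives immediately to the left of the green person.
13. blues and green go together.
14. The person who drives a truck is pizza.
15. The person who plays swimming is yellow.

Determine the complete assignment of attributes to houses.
Solution:

House | Sport | Music | Vehicle | Food | Color
----------------------------------------------
  1   | golf | pop | coupe | tacos | blue
  2   | tennis | classical | sedan | sushi | red
  3   | swimming | jazz | truck | pizza | yellow
  4   | soccer | blues | wagon | pasta | green
  5   | chess | rock | van | curry | purple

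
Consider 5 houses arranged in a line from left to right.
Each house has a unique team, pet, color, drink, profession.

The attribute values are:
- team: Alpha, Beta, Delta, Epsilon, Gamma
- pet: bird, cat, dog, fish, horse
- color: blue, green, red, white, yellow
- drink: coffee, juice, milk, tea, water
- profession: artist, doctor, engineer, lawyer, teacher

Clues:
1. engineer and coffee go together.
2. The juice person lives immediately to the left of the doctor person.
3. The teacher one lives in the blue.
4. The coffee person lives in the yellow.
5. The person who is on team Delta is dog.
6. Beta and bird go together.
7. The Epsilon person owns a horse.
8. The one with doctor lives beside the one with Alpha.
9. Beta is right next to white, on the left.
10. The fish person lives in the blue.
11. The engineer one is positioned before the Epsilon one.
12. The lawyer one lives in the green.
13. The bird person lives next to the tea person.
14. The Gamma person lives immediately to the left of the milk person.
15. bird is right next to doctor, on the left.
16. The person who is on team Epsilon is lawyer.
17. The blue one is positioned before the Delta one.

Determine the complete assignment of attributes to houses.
Solution:

House | Team | Pet | Color | Drink | Profession
-----------------------------------------------
  1   | Beta | bird | red | juice | artist
  2   | Gamma | cat | white | tea | doctor
  3   | Alpha | fish | blue | milk | teacher
  4   | Delta | dog | yellow | coffee | engineer
  5   | Epsilon | horse | green | water | lawyer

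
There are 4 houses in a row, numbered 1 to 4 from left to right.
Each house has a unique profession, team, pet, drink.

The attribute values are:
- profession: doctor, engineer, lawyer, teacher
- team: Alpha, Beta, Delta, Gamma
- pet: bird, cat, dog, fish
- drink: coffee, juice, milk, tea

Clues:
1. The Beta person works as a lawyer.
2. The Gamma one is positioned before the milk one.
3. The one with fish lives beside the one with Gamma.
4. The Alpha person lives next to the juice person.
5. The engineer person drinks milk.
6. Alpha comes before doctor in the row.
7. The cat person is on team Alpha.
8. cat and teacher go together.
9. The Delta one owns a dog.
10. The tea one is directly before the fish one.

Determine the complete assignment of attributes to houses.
Solution:

House | Profession | Team | Pet | Drink
---------------------------------------
  1   | teacher | Alpha | cat | tea
  2   | lawyer | Beta | fish | juice
  3   | doctor | Gamma | bird | coffee
  4   | engineer | Delta | dog | milk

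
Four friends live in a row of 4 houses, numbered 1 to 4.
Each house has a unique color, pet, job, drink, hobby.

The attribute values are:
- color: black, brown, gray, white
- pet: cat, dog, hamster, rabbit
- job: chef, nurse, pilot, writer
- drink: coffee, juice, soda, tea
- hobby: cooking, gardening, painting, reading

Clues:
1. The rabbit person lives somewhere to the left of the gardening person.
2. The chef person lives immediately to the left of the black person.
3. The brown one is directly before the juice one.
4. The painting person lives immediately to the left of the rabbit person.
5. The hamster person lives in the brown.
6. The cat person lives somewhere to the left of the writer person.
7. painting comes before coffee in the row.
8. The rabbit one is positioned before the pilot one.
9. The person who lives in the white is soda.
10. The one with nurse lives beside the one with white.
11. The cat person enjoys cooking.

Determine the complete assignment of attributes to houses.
Solution:

House | Color | Pet | Job | Drink | Hobby
-----------------------------------------
  1   | brown | hamster | chef | tea | painting
  2   | black | rabbit | nurse | juice | reading
  3   | white | cat | pilot | soda | cooking
  4   | gray | dog | writer | coffee | gardening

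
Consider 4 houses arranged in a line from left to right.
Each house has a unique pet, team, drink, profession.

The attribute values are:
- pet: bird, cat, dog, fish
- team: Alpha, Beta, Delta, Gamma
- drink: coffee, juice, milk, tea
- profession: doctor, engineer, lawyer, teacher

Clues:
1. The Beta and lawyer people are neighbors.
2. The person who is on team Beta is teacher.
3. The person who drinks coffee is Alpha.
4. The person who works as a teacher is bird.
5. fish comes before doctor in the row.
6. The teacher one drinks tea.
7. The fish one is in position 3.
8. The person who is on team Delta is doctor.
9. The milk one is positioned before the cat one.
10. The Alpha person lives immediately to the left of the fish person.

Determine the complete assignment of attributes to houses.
Solution:

House | Pet | Team | Drink | Profession
---------------------------------------
  1   | bird | Beta | tea | teacher
  2   | dog | Alpha | coffee | lawyer
  3   | fish | Gamma | milk | engineer
  4   | cat | Delta | juice | doctor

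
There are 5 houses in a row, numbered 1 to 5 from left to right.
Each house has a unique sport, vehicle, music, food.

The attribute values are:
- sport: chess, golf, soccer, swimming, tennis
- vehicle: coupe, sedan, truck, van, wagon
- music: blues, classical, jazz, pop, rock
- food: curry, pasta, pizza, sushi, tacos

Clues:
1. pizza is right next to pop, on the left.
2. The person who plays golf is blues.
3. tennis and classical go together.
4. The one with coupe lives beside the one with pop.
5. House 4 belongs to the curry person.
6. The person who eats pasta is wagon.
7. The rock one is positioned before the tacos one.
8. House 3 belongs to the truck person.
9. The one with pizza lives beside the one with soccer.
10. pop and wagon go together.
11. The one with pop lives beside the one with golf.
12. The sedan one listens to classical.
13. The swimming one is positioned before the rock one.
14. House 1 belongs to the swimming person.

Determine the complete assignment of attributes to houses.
Solution:

House | Sport | Vehicle | Music | Food
--------------------------------------
  1   | swimming | coupe | jazz | pizza
  2   | soccer | wagon | pop | pasta
  3   | golf | truck | blues | sushi
  4   | chess | van | rock | curry
  5   | tennis | sedan | classical | tacos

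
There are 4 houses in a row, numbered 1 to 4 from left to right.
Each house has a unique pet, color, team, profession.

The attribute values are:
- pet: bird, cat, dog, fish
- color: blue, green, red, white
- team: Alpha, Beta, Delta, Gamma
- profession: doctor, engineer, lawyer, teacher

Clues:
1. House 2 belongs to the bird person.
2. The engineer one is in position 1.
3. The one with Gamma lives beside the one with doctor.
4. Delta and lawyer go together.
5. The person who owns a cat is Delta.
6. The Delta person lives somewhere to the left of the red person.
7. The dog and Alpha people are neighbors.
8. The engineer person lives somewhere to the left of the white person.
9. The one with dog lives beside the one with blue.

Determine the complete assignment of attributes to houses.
Solution:

House | Pet | Color | Team | Profession
---------------------------------------
  1   | dog | green | Gamma | engineer
  2   | bird | blue | Alpha | doctor
  3   | cat | white | Delta | lawyer
  4   | fish | red | Beta | teacher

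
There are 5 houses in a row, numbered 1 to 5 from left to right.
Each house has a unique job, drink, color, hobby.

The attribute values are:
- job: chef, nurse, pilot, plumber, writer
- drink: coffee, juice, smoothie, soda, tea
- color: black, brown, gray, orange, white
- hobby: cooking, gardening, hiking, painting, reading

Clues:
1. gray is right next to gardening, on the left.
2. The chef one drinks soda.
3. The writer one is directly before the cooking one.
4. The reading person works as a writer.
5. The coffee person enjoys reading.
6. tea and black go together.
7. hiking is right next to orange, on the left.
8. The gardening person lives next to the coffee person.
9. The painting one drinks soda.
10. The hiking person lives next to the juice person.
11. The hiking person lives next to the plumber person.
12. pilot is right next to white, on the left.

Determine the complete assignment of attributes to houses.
Solution:

House | Job | Drink | Color | Hobby
-----------------------------------
  1   | nurse | smoothie | gray | hiking
  2   | plumber | juice | orange | gardening
  3   | writer | coffee | brown | reading
  4   | pilot | tea | black | cooking
  5   | chef | soda | white | painting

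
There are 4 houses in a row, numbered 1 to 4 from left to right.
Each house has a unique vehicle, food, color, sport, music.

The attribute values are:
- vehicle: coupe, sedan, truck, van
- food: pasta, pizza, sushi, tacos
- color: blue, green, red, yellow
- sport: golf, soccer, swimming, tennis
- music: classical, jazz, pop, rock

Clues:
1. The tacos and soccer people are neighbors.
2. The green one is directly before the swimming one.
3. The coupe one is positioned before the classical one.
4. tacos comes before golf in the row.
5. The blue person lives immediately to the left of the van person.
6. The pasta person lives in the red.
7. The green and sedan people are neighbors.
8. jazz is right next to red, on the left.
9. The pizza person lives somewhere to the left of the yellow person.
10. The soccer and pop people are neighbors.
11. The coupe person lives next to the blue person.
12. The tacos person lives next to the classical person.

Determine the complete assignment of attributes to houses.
Solution:

House | Vehicle | Food | Color | Sport | Music
----------------------------------------------
  1   | coupe | pizza | green | tennis | rock
  2   | sedan | tacos | blue | swimming | jazz
  3   | van | pasta | red | soccer | classical
  4   | truck | sushi | yellow | golf | pop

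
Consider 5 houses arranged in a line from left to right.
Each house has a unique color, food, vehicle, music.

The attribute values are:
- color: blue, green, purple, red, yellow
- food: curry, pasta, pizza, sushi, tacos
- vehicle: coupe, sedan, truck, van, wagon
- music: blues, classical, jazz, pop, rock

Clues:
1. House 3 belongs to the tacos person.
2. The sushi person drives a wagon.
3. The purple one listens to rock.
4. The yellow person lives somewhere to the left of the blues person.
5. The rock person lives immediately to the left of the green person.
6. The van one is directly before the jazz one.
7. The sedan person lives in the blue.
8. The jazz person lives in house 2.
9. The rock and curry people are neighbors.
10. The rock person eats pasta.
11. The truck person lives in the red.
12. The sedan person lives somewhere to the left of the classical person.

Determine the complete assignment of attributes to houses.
Solution:

House | Color | Food | Vehicle | Music
--------------------------------------
  1   | purple | pasta | van | rock
  2   | green | curry | coupe | jazz
  3   | blue | tacos | sedan | pop
  4   | yellow | sushi | wagon | classical
  5   | red | pizza | truck | blues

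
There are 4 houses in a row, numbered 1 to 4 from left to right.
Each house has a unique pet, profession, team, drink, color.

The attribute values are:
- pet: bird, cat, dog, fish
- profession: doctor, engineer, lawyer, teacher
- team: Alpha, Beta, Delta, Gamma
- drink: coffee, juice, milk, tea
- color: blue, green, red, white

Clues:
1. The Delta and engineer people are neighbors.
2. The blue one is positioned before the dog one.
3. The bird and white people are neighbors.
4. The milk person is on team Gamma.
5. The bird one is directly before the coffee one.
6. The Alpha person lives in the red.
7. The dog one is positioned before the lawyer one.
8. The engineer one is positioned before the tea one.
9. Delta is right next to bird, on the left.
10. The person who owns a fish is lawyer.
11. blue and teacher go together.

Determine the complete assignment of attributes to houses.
Solution:

House | Pet | Profession | Team | Drink | Color
-----------------------------------------------
  1   | cat | teacher | Delta | juice | blue
  2   | bird | engineer | Gamma | milk | green
  3   | dog | doctor | Beta | coffee | white
  4   | fish | lawyer | Alpha | tea | red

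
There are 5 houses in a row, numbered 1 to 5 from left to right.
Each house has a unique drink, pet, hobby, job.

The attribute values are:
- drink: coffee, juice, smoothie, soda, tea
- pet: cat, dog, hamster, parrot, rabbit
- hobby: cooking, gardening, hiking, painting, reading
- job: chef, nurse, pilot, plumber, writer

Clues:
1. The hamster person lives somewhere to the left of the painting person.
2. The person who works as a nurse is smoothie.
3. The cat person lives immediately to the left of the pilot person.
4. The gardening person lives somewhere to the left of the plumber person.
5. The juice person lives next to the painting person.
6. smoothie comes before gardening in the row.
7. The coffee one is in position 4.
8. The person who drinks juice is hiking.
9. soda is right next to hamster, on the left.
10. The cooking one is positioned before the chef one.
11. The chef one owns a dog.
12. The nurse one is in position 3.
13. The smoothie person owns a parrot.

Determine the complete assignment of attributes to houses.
Solution:

House | Drink | Pet | Hobby | Job
---------------------------------
  1   | soda | cat | cooking | writer
  2   | juice | hamster | hiking | pilot
  3   | smoothie | parrot | painting | nurse
  4   | coffee | dog | gardening | chef
  5   | tea | rabbit | reading | plumber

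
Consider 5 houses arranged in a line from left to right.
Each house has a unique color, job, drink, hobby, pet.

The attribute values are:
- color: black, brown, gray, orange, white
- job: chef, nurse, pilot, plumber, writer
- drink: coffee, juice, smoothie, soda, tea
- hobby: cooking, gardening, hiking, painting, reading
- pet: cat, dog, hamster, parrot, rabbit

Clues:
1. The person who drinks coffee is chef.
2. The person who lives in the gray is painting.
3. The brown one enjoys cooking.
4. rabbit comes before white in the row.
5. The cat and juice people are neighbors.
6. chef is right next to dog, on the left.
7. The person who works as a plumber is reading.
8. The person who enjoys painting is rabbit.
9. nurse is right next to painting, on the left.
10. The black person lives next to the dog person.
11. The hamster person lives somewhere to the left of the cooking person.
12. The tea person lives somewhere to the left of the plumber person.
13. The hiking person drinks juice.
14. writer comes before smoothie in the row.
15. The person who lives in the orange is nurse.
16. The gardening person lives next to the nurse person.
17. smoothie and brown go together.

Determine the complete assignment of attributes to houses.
Solution:

House | Color | Job | Drink | Hobby | Pet
-----------------------------------------
  1   | black | chef | coffee | gardening | cat
  2   | orange | nurse | juice | hiking | dog
  3   | gray | writer | tea | painting | rabbit
  4   | white | plumber | soda | reading | hamster
  5   | brown | pilot | smoothie | cooking | parrot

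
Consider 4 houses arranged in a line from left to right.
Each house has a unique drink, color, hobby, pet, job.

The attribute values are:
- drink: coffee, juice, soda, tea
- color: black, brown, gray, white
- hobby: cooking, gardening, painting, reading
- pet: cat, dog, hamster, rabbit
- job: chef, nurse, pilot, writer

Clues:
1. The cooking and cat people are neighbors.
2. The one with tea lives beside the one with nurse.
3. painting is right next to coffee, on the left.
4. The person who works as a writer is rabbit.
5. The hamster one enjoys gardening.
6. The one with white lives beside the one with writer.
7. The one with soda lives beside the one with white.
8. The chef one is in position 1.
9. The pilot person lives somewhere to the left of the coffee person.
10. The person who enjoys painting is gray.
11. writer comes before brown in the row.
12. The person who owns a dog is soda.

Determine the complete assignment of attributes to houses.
Solution:

House | Drink | Color | Hobby | Pet | Job
-----------------------------------------
  1   | soda | black | cooking | dog | chef
  2   | juice | white | reading | cat | pilot
  3   | tea | gray | painting | rabbit | writer
  4   | coffee | brown | gardening | hamster | nurse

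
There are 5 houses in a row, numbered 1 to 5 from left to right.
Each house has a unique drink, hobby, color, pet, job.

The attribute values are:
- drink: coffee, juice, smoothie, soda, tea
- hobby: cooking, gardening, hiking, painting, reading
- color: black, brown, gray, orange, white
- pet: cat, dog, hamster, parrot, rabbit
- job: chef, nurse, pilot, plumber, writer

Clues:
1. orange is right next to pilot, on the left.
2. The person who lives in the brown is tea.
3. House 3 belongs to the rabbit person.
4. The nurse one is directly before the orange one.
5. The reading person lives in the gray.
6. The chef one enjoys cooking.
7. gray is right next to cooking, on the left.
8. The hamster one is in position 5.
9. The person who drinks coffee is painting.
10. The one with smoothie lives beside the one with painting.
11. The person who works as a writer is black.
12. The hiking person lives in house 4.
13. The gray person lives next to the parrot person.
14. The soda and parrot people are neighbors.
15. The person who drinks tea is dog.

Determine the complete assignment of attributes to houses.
Solution:

House | Drink | Hobby | Color | Pet | Job
-----------------------------------------
  1   | soda | reading | gray | cat | nurse
  2   | smoothie | cooking | orange | parrot | chef
  3   | coffee | painting | white | rabbit | pilot
  4   | tea | hiking | brown | dog | plumber
  5   | juice | gardening | black | hamster | writer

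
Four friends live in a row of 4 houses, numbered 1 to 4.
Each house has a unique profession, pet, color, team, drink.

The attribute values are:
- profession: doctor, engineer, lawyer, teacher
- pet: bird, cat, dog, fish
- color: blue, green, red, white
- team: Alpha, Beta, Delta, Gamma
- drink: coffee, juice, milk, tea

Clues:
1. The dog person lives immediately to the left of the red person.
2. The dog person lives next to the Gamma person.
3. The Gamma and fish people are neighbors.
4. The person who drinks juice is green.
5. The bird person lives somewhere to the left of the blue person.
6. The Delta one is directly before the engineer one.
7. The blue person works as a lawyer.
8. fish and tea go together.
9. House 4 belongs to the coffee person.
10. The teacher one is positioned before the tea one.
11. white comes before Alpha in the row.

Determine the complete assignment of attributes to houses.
Solution:

House | Profession | Pet | Color | Team | Drink
-----------------------------------------------
  1   | teacher | dog | green | Delta | juice
  2   | engineer | bird | red | Gamma | milk
  3   | doctor | fish | white | Beta | tea
  4   | lawyer | cat | blue | Alpha | coffee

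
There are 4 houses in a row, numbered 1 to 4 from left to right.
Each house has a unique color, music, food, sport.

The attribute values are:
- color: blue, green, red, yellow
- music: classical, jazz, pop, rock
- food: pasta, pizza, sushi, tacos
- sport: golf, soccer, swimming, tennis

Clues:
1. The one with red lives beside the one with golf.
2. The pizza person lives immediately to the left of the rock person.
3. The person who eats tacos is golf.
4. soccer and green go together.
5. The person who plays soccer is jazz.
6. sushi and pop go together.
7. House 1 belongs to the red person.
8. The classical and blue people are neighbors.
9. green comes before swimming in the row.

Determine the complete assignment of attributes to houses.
Solution:

House | Color | Music | Food | Sport
------------------------------------
  1   | red | classical | pizza | tennis
  2   | blue | rock | tacos | golf
  3   | green | jazz | pasta | soccer
  4   | yellow | pop | sushi | swimming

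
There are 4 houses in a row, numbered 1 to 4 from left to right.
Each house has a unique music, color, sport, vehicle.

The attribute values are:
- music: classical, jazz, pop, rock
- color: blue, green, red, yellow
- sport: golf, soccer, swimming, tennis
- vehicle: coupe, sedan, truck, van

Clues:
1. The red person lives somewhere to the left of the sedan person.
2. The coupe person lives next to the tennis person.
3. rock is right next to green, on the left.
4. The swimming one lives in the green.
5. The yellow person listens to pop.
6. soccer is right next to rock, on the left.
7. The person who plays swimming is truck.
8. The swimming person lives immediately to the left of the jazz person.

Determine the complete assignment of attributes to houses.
Solution:

House | Music | Color | Sport | Vehicle
---------------------------------------
  1   | pop | yellow | soccer | coupe
  2   | rock | red | tennis | van
  3   | classical | green | swimming | truck
  4   | jazz | blue | golf | sedan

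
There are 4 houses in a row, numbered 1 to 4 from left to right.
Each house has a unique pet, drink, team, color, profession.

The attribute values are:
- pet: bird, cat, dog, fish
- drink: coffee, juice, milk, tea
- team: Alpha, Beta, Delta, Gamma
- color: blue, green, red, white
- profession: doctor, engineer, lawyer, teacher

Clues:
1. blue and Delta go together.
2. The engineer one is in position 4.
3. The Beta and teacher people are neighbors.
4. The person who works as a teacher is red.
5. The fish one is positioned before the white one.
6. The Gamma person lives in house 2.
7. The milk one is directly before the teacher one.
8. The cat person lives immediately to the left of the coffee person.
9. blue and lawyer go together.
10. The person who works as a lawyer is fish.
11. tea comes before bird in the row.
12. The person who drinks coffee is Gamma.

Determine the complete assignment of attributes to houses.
Solution:

House | Pet | Drink | Team | Color | Profession
-----------------------------------------------
  1   | cat | milk | Beta | green | doctor
  2   | dog | coffee | Gamma | red | teacher
  3   | fish | tea | Delta | blue | lawyer
  4   | bird | juice | Alpha | white | engineer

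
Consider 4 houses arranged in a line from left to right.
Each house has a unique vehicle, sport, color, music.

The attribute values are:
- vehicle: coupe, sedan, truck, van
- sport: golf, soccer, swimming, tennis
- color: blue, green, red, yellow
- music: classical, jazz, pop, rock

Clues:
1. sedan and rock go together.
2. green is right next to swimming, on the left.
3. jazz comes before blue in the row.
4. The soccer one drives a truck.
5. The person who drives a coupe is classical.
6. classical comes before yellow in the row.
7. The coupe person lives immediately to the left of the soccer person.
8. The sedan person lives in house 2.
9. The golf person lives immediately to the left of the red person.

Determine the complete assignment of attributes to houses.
Solution:

House | Vehicle | Sport | Color | Music
---------------------------------------
  1   | van | golf | green | jazz
  2   | sedan | swimming | red | rock
  3   | coupe | tennis | blue | classical
  4   | truck | soccer | yellow | pop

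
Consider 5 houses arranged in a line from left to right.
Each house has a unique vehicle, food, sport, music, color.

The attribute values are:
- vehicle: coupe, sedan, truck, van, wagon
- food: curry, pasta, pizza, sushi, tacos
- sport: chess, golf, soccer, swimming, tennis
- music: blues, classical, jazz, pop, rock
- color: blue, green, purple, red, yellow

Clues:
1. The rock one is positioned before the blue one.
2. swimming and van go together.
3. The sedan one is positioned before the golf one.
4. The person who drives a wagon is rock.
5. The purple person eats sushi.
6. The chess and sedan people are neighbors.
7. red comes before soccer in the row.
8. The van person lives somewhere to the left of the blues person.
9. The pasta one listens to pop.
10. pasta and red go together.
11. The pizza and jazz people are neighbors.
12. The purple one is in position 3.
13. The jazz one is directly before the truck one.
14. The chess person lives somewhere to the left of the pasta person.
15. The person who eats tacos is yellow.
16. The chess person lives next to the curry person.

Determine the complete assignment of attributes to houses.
Solution:

House | Vehicle | Food | Sport | Music | Color
----------------------------------------------
  1   | wagon | pizza | chess | rock | green
  2   | sedan | curry | tennis | jazz | blue
  3   | truck | sushi | golf | classical | purple
  4   | van | pasta | swimming | pop | red
  5   | coupe | tacos | soccer | blues | yellow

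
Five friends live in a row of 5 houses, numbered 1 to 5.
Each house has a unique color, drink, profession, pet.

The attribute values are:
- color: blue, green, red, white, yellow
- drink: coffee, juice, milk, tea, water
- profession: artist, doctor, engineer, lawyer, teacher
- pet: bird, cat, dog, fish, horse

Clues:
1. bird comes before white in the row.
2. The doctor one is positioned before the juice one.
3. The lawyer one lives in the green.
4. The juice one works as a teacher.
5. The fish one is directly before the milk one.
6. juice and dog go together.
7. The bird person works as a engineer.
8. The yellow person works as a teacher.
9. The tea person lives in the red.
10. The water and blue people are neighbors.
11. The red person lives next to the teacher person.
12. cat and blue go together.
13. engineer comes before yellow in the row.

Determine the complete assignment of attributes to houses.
Solution:

House | Color | Drink | Profession | Pet
----------------------------------------
  1   | green | water | lawyer | fish
  2   | blue | milk | doctor | cat
  3   | red | tea | engineer | bird
  4   | yellow | juice | teacher | dog
  5   | white | coffee | artist | horse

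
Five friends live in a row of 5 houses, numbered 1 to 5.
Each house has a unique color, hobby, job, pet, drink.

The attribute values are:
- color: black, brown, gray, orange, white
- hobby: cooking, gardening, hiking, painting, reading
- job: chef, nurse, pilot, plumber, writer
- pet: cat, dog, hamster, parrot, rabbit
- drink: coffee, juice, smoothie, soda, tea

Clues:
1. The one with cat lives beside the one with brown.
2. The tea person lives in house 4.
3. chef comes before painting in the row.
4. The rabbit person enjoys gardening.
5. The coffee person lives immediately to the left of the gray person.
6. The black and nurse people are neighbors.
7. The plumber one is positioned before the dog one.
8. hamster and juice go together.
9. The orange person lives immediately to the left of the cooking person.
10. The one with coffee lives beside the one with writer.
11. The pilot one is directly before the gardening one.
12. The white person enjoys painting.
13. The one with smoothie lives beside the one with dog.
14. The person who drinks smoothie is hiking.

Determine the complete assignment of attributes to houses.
Solution:

House | Color | Hobby | Job | Pet | Drink
-----------------------------------------
  1   | orange | hiking | plumber | cat | smoothie
  2   | brown | cooking | pilot | dog | coffee
  3   | gray | gardening | writer | rabbit | soda
  4   | black | reading | chef | parrot | tea
  5   | white | painting | nurse | hamster | juice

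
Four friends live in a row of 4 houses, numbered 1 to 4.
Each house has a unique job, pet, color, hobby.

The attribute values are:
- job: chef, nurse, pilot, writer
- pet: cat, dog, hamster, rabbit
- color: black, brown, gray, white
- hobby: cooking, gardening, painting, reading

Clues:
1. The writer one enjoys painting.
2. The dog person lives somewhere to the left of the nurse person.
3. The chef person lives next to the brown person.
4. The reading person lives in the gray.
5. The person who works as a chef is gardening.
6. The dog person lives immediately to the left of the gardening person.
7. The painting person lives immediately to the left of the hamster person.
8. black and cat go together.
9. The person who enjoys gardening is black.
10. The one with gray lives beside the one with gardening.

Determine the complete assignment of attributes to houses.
Solution:

House | Job | Pet | Color | Hobby
---------------------------------
  1   | pilot | dog | gray | reading
  2   | chef | cat | black | gardening
  3   | writer | rabbit | brown | painting
  4   | nurse | hamster | white | cooking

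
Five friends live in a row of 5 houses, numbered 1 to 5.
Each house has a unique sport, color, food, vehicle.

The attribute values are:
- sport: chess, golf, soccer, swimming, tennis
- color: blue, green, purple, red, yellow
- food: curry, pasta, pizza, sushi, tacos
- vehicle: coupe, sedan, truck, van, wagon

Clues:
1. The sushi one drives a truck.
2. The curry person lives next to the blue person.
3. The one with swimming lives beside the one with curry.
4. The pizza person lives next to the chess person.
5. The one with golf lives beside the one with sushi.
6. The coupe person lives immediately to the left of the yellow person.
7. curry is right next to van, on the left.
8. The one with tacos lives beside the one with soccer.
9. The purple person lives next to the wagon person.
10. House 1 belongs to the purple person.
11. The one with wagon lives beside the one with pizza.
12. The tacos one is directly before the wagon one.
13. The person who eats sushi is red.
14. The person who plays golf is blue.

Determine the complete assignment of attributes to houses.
Solution:

House | Sport | Color | Food | Vehicle
--------------------------------------
  1   | swimming | purple | tacos | coupe
  2   | soccer | yellow | curry | wagon
  3   | golf | blue | pizza | van
  4   | chess | red | sushi | truck
  5   | tennis | green | pasta | sedan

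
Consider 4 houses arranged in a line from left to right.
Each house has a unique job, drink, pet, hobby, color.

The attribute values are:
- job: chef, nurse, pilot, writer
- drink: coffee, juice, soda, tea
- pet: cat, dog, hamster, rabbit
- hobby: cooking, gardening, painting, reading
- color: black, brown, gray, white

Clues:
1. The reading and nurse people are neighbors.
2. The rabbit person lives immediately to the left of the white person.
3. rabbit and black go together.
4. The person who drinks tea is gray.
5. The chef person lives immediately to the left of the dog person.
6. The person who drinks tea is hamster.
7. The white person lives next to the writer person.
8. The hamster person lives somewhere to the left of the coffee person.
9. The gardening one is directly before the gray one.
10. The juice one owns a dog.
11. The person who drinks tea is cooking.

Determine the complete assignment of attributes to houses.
Solution:

House | Job | Drink | Pet | Hobby | Color
-----------------------------------------
  1   | chef | soda | rabbit | reading | black
  2   | nurse | juice | dog | gardening | white
  3   | writer | tea | hamster | cooking | gray
  4   | pilot | coffee | cat | painting | brown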